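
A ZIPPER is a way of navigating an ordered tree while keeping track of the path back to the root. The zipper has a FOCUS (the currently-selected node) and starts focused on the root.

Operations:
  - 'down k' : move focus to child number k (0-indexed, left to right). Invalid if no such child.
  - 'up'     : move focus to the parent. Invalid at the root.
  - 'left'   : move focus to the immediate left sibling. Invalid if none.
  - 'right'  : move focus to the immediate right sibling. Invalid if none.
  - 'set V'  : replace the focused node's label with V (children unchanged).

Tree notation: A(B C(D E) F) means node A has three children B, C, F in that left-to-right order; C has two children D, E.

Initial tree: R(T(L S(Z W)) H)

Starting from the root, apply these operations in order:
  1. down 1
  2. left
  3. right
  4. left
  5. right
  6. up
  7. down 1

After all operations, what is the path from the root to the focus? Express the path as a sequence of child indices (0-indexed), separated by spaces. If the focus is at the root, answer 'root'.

Answer: 1

Derivation:
Step 1 (down 1): focus=H path=1 depth=1 children=[] left=['T'] right=[] parent=R
Step 2 (left): focus=T path=0 depth=1 children=['L', 'S'] left=[] right=['H'] parent=R
Step 3 (right): focus=H path=1 depth=1 children=[] left=['T'] right=[] parent=R
Step 4 (left): focus=T path=0 depth=1 children=['L', 'S'] left=[] right=['H'] parent=R
Step 5 (right): focus=H path=1 depth=1 children=[] left=['T'] right=[] parent=R
Step 6 (up): focus=R path=root depth=0 children=['T', 'H'] (at root)
Step 7 (down 1): focus=H path=1 depth=1 children=[] left=['T'] right=[] parent=R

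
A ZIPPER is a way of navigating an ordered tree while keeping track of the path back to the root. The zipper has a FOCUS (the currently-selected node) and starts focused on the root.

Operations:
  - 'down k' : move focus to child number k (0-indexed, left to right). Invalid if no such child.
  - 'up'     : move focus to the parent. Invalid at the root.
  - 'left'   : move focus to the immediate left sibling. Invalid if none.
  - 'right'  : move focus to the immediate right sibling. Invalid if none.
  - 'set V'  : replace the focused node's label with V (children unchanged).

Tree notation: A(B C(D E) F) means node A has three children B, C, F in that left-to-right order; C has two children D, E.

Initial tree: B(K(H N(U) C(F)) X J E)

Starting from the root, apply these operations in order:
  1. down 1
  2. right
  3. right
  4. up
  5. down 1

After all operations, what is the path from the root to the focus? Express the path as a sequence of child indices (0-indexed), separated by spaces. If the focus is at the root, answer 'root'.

Answer: 1

Derivation:
Step 1 (down 1): focus=X path=1 depth=1 children=[] left=['K'] right=['J', 'E'] parent=B
Step 2 (right): focus=J path=2 depth=1 children=[] left=['K', 'X'] right=['E'] parent=B
Step 3 (right): focus=E path=3 depth=1 children=[] left=['K', 'X', 'J'] right=[] parent=B
Step 4 (up): focus=B path=root depth=0 children=['K', 'X', 'J', 'E'] (at root)
Step 5 (down 1): focus=X path=1 depth=1 children=[] left=['K'] right=['J', 'E'] parent=B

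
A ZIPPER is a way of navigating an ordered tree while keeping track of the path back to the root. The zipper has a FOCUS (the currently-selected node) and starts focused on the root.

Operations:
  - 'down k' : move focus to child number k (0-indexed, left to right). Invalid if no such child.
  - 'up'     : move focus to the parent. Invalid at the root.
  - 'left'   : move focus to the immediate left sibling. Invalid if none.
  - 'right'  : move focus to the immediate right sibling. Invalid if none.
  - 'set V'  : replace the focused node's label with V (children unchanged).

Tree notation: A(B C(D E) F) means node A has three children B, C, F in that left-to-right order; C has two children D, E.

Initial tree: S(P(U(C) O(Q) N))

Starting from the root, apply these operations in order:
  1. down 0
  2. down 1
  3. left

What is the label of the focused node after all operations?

Answer: U

Derivation:
Step 1 (down 0): focus=P path=0 depth=1 children=['U', 'O', 'N'] left=[] right=[] parent=S
Step 2 (down 1): focus=O path=0/1 depth=2 children=['Q'] left=['U'] right=['N'] parent=P
Step 3 (left): focus=U path=0/0 depth=2 children=['C'] left=[] right=['O', 'N'] parent=P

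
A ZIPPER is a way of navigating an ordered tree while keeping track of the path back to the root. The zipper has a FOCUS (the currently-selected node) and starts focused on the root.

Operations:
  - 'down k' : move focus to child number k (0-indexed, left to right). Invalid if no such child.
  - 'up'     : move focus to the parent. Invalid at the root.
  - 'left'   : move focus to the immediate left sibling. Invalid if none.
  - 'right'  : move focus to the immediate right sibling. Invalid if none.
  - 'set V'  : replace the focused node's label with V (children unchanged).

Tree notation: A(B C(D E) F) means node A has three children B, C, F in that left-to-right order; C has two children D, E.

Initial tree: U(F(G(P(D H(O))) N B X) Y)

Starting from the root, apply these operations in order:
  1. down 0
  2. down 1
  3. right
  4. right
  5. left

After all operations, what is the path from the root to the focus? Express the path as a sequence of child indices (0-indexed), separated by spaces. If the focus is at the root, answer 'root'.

Step 1 (down 0): focus=F path=0 depth=1 children=['G', 'N', 'B', 'X'] left=[] right=['Y'] parent=U
Step 2 (down 1): focus=N path=0/1 depth=2 children=[] left=['G'] right=['B', 'X'] parent=F
Step 3 (right): focus=B path=0/2 depth=2 children=[] left=['G', 'N'] right=['X'] parent=F
Step 4 (right): focus=X path=0/3 depth=2 children=[] left=['G', 'N', 'B'] right=[] parent=F
Step 5 (left): focus=B path=0/2 depth=2 children=[] left=['G', 'N'] right=['X'] parent=F

Answer: 0 2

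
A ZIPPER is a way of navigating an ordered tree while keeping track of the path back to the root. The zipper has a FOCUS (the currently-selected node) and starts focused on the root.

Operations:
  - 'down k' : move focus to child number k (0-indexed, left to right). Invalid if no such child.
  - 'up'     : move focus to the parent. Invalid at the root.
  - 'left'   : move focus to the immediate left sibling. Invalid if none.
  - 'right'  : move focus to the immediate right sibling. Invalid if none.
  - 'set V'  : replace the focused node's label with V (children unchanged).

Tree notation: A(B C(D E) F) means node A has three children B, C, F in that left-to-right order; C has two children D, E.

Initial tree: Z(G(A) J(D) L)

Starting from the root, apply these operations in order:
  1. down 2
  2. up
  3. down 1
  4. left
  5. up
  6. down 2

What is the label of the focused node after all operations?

Step 1 (down 2): focus=L path=2 depth=1 children=[] left=['G', 'J'] right=[] parent=Z
Step 2 (up): focus=Z path=root depth=0 children=['G', 'J', 'L'] (at root)
Step 3 (down 1): focus=J path=1 depth=1 children=['D'] left=['G'] right=['L'] parent=Z
Step 4 (left): focus=G path=0 depth=1 children=['A'] left=[] right=['J', 'L'] parent=Z
Step 5 (up): focus=Z path=root depth=0 children=['G', 'J', 'L'] (at root)
Step 6 (down 2): focus=L path=2 depth=1 children=[] left=['G', 'J'] right=[] parent=Z

Answer: L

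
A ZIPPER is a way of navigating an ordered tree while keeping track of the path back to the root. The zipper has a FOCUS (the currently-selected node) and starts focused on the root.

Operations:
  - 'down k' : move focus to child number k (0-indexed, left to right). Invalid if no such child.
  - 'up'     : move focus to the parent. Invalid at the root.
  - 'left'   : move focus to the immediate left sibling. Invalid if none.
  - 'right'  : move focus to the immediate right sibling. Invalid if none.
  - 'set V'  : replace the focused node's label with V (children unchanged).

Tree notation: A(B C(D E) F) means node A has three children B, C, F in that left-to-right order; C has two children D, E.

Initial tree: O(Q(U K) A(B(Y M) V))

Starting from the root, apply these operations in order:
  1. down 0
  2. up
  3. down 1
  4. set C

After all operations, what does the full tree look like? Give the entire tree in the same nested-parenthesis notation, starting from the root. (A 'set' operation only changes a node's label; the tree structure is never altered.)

Step 1 (down 0): focus=Q path=0 depth=1 children=['U', 'K'] left=[] right=['A'] parent=O
Step 2 (up): focus=O path=root depth=0 children=['Q', 'A'] (at root)
Step 3 (down 1): focus=A path=1 depth=1 children=['B', 'V'] left=['Q'] right=[] parent=O
Step 4 (set C): focus=C path=1 depth=1 children=['B', 'V'] left=['Q'] right=[] parent=O

Answer: O(Q(U K) C(B(Y M) V))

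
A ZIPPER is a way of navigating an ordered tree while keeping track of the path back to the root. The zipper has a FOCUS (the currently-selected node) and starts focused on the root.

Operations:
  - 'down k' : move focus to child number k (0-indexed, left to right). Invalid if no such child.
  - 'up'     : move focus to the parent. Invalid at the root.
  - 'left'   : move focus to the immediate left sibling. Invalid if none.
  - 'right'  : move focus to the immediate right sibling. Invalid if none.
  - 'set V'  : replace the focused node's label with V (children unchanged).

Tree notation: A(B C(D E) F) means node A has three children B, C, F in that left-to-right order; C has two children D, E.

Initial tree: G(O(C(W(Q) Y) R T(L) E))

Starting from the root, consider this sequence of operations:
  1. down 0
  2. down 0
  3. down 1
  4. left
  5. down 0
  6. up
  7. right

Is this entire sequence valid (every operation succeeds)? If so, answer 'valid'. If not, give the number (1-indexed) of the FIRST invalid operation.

Answer: valid

Derivation:
Step 1 (down 0): focus=O path=0 depth=1 children=['C', 'R', 'T', 'E'] left=[] right=[] parent=G
Step 2 (down 0): focus=C path=0/0 depth=2 children=['W', 'Y'] left=[] right=['R', 'T', 'E'] parent=O
Step 3 (down 1): focus=Y path=0/0/1 depth=3 children=[] left=['W'] right=[] parent=C
Step 4 (left): focus=W path=0/0/0 depth=3 children=['Q'] left=[] right=['Y'] parent=C
Step 5 (down 0): focus=Q path=0/0/0/0 depth=4 children=[] left=[] right=[] parent=W
Step 6 (up): focus=W path=0/0/0 depth=3 children=['Q'] left=[] right=['Y'] parent=C
Step 7 (right): focus=Y path=0/0/1 depth=3 children=[] left=['W'] right=[] parent=C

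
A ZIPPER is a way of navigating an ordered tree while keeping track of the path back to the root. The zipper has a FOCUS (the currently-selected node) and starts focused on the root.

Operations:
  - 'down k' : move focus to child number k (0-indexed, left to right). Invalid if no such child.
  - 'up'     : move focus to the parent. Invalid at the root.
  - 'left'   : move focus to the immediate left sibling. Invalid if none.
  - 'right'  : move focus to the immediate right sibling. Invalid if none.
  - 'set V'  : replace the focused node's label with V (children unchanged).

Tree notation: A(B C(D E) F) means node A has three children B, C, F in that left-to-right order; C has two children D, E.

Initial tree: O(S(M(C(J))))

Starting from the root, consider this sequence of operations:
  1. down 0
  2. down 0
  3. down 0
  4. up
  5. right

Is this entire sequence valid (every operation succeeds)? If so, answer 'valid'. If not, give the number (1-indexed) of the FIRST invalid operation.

Answer: 5

Derivation:
Step 1 (down 0): focus=S path=0 depth=1 children=['M'] left=[] right=[] parent=O
Step 2 (down 0): focus=M path=0/0 depth=2 children=['C'] left=[] right=[] parent=S
Step 3 (down 0): focus=C path=0/0/0 depth=3 children=['J'] left=[] right=[] parent=M
Step 4 (up): focus=M path=0/0 depth=2 children=['C'] left=[] right=[] parent=S
Step 5 (right): INVALID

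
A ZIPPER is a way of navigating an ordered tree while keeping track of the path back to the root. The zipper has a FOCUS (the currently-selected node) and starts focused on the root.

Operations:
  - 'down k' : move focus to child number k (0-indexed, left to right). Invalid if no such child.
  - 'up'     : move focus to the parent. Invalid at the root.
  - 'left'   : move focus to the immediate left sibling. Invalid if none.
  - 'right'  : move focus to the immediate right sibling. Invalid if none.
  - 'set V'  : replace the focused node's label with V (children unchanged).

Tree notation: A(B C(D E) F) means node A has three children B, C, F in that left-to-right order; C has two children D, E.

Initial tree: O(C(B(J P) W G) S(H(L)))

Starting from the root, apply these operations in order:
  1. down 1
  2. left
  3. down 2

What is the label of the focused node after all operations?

Answer: G

Derivation:
Step 1 (down 1): focus=S path=1 depth=1 children=['H'] left=['C'] right=[] parent=O
Step 2 (left): focus=C path=0 depth=1 children=['B', 'W', 'G'] left=[] right=['S'] parent=O
Step 3 (down 2): focus=G path=0/2 depth=2 children=[] left=['B', 'W'] right=[] parent=C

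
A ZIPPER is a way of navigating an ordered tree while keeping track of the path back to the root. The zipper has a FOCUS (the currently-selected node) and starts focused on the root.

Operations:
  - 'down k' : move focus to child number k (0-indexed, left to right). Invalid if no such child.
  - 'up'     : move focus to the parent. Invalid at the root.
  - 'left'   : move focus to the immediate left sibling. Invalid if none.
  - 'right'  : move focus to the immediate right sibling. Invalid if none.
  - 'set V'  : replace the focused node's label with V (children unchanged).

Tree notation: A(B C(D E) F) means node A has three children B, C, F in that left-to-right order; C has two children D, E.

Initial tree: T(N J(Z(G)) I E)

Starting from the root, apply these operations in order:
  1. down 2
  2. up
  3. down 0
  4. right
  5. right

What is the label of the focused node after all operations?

Step 1 (down 2): focus=I path=2 depth=1 children=[] left=['N', 'J'] right=['E'] parent=T
Step 2 (up): focus=T path=root depth=0 children=['N', 'J', 'I', 'E'] (at root)
Step 3 (down 0): focus=N path=0 depth=1 children=[] left=[] right=['J', 'I', 'E'] parent=T
Step 4 (right): focus=J path=1 depth=1 children=['Z'] left=['N'] right=['I', 'E'] parent=T
Step 5 (right): focus=I path=2 depth=1 children=[] left=['N', 'J'] right=['E'] parent=T

Answer: I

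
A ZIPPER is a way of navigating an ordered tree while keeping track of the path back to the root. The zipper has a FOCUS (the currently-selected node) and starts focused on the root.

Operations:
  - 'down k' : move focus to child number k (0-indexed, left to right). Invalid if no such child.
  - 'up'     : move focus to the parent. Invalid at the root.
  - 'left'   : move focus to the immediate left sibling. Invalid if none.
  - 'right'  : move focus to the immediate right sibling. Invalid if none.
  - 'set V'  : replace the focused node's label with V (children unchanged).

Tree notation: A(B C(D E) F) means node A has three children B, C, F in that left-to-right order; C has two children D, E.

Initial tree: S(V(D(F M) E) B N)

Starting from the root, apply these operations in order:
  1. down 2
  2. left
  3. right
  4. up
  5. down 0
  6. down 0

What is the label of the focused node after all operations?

Answer: D

Derivation:
Step 1 (down 2): focus=N path=2 depth=1 children=[] left=['V', 'B'] right=[] parent=S
Step 2 (left): focus=B path=1 depth=1 children=[] left=['V'] right=['N'] parent=S
Step 3 (right): focus=N path=2 depth=1 children=[] left=['V', 'B'] right=[] parent=S
Step 4 (up): focus=S path=root depth=0 children=['V', 'B', 'N'] (at root)
Step 5 (down 0): focus=V path=0 depth=1 children=['D', 'E'] left=[] right=['B', 'N'] parent=S
Step 6 (down 0): focus=D path=0/0 depth=2 children=['F', 'M'] left=[] right=['E'] parent=V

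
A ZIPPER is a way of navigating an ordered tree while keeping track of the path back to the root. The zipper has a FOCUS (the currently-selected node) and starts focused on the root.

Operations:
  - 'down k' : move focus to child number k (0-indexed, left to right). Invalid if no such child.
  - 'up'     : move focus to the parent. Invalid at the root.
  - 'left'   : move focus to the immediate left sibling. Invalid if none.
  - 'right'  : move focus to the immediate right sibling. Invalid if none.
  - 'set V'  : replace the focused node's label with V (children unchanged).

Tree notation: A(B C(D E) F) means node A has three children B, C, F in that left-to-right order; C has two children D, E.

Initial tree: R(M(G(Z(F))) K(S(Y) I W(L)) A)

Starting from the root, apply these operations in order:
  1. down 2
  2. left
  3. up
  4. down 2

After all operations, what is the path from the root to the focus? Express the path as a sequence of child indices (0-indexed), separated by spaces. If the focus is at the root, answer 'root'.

Step 1 (down 2): focus=A path=2 depth=1 children=[] left=['M', 'K'] right=[] parent=R
Step 2 (left): focus=K path=1 depth=1 children=['S', 'I', 'W'] left=['M'] right=['A'] parent=R
Step 3 (up): focus=R path=root depth=0 children=['M', 'K', 'A'] (at root)
Step 4 (down 2): focus=A path=2 depth=1 children=[] left=['M', 'K'] right=[] parent=R

Answer: 2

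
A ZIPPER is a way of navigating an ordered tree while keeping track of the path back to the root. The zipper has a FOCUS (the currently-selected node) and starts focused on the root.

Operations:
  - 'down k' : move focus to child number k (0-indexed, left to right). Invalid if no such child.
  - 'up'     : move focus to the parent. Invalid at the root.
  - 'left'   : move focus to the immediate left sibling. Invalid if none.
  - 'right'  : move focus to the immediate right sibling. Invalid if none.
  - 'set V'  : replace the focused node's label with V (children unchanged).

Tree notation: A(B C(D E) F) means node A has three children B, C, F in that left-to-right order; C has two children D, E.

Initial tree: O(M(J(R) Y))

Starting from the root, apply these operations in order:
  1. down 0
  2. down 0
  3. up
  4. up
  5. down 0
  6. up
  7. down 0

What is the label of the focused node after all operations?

Step 1 (down 0): focus=M path=0 depth=1 children=['J', 'Y'] left=[] right=[] parent=O
Step 2 (down 0): focus=J path=0/0 depth=2 children=['R'] left=[] right=['Y'] parent=M
Step 3 (up): focus=M path=0 depth=1 children=['J', 'Y'] left=[] right=[] parent=O
Step 4 (up): focus=O path=root depth=0 children=['M'] (at root)
Step 5 (down 0): focus=M path=0 depth=1 children=['J', 'Y'] left=[] right=[] parent=O
Step 6 (up): focus=O path=root depth=0 children=['M'] (at root)
Step 7 (down 0): focus=M path=0 depth=1 children=['J', 'Y'] left=[] right=[] parent=O

Answer: M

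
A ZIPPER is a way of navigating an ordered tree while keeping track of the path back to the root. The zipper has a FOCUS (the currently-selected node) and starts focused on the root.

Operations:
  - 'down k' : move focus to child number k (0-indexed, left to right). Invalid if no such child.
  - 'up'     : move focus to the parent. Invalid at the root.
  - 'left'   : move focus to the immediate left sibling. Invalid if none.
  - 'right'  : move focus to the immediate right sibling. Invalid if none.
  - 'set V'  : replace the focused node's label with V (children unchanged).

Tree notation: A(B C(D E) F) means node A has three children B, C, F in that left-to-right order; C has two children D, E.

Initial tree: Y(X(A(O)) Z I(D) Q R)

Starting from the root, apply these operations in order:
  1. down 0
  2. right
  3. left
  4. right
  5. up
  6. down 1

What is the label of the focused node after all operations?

Answer: Z

Derivation:
Step 1 (down 0): focus=X path=0 depth=1 children=['A'] left=[] right=['Z', 'I', 'Q', 'R'] parent=Y
Step 2 (right): focus=Z path=1 depth=1 children=[] left=['X'] right=['I', 'Q', 'R'] parent=Y
Step 3 (left): focus=X path=0 depth=1 children=['A'] left=[] right=['Z', 'I', 'Q', 'R'] parent=Y
Step 4 (right): focus=Z path=1 depth=1 children=[] left=['X'] right=['I', 'Q', 'R'] parent=Y
Step 5 (up): focus=Y path=root depth=0 children=['X', 'Z', 'I', 'Q', 'R'] (at root)
Step 6 (down 1): focus=Z path=1 depth=1 children=[] left=['X'] right=['I', 'Q', 'R'] parent=Y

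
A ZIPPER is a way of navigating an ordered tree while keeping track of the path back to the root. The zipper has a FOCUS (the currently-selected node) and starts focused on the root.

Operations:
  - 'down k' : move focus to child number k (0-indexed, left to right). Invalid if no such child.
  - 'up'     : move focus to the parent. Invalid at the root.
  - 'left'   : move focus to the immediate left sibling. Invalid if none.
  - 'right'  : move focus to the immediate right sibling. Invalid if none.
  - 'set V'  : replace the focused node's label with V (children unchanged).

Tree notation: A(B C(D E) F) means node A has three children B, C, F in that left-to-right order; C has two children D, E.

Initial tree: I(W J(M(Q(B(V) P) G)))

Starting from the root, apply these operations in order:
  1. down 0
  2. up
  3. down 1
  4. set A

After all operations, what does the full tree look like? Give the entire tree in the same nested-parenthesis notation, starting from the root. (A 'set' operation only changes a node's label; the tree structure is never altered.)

Answer: I(W A(M(Q(B(V) P) G)))

Derivation:
Step 1 (down 0): focus=W path=0 depth=1 children=[] left=[] right=['J'] parent=I
Step 2 (up): focus=I path=root depth=0 children=['W', 'J'] (at root)
Step 3 (down 1): focus=J path=1 depth=1 children=['M'] left=['W'] right=[] parent=I
Step 4 (set A): focus=A path=1 depth=1 children=['M'] left=['W'] right=[] parent=I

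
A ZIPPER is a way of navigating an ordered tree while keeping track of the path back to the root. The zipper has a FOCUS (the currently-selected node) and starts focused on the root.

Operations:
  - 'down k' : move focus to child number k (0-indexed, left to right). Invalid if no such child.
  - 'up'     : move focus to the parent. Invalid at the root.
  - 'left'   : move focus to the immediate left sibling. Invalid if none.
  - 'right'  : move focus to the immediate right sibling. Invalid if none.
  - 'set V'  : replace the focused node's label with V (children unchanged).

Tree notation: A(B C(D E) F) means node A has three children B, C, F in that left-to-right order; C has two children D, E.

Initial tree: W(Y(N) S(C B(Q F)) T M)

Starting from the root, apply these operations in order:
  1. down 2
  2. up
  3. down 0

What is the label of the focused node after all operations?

Step 1 (down 2): focus=T path=2 depth=1 children=[] left=['Y', 'S'] right=['M'] parent=W
Step 2 (up): focus=W path=root depth=0 children=['Y', 'S', 'T', 'M'] (at root)
Step 3 (down 0): focus=Y path=0 depth=1 children=['N'] left=[] right=['S', 'T', 'M'] parent=W

Answer: Y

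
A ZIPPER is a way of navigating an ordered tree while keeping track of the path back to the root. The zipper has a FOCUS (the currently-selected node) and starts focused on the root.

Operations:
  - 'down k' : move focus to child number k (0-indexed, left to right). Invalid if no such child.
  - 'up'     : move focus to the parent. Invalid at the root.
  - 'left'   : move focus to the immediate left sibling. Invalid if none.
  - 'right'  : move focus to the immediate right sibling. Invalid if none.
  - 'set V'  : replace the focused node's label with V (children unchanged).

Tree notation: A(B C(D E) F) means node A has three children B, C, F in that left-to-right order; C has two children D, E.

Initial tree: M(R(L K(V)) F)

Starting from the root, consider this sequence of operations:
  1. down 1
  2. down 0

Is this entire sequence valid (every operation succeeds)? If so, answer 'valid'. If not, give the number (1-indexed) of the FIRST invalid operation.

Step 1 (down 1): focus=F path=1 depth=1 children=[] left=['R'] right=[] parent=M
Step 2 (down 0): INVALID

Answer: 2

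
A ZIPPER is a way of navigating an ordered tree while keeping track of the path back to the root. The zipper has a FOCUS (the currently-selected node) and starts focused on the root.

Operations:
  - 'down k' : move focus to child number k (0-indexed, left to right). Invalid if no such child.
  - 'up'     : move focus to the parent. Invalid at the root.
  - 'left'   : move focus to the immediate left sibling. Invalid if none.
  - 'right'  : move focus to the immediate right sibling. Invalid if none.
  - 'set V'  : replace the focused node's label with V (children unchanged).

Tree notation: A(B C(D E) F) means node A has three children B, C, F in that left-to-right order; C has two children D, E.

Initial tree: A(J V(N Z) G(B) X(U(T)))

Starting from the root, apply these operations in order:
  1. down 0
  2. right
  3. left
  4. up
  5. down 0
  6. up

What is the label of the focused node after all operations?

Answer: A

Derivation:
Step 1 (down 0): focus=J path=0 depth=1 children=[] left=[] right=['V', 'G', 'X'] parent=A
Step 2 (right): focus=V path=1 depth=1 children=['N', 'Z'] left=['J'] right=['G', 'X'] parent=A
Step 3 (left): focus=J path=0 depth=1 children=[] left=[] right=['V', 'G', 'X'] parent=A
Step 4 (up): focus=A path=root depth=0 children=['J', 'V', 'G', 'X'] (at root)
Step 5 (down 0): focus=J path=0 depth=1 children=[] left=[] right=['V', 'G', 'X'] parent=A
Step 6 (up): focus=A path=root depth=0 children=['J', 'V', 'G', 'X'] (at root)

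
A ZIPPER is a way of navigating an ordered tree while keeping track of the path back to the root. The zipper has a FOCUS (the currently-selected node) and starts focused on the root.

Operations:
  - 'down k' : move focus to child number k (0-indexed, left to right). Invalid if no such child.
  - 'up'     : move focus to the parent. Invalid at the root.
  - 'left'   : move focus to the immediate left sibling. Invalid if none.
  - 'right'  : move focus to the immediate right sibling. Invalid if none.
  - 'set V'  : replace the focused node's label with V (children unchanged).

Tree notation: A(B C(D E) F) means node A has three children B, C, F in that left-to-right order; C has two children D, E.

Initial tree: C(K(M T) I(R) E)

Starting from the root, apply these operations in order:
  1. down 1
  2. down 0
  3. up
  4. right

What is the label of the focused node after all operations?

Step 1 (down 1): focus=I path=1 depth=1 children=['R'] left=['K'] right=['E'] parent=C
Step 2 (down 0): focus=R path=1/0 depth=2 children=[] left=[] right=[] parent=I
Step 3 (up): focus=I path=1 depth=1 children=['R'] left=['K'] right=['E'] parent=C
Step 4 (right): focus=E path=2 depth=1 children=[] left=['K', 'I'] right=[] parent=C

Answer: E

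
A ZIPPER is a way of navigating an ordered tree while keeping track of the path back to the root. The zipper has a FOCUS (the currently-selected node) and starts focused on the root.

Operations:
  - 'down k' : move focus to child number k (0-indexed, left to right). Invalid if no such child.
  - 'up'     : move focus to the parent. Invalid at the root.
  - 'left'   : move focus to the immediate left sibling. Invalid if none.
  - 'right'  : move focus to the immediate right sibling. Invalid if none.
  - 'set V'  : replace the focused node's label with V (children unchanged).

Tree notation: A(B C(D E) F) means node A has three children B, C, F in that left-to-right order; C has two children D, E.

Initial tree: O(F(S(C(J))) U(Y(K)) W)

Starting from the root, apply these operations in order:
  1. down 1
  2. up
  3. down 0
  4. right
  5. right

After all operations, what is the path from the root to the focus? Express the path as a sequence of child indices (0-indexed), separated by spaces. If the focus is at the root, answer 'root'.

Step 1 (down 1): focus=U path=1 depth=1 children=['Y'] left=['F'] right=['W'] parent=O
Step 2 (up): focus=O path=root depth=0 children=['F', 'U', 'W'] (at root)
Step 3 (down 0): focus=F path=0 depth=1 children=['S'] left=[] right=['U', 'W'] parent=O
Step 4 (right): focus=U path=1 depth=1 children=['Y'] left=['F'] right=['W'] parent=O
Step 5 (right): focus=W path=2 depth=1 children=[] left=['F', 'U'] right=[] parent=O

Answer: 2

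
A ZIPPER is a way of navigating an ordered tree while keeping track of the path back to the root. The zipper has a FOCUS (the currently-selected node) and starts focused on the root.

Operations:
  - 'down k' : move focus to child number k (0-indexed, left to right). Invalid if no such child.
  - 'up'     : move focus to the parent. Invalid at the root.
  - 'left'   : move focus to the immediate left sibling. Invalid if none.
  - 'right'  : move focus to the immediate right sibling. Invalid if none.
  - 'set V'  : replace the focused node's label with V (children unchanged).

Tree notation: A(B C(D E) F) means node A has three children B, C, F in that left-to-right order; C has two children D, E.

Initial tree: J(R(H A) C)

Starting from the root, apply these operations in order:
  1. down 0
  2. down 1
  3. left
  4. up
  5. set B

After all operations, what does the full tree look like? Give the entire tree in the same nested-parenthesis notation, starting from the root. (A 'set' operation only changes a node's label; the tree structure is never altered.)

Answer: J(B(H A) C)

Derivation:
Step 1 (down 0): focus=R path=0 depth=1 children=['H', 'A'] left=[] right=['C'] parent=J
Step 2 (down 1): focus=A path=0/1 depth=2 children=[] left=['H'] right=[] parent=R
Step 3 (left): focus=H path=0/0 depth=2 children=[] left=[] right=['A'] parent=R
Step 4 (up): focus=R path=0 depth=1 children=['H', 'A'] left=[] right=['C'] parent=J
Step 5 (set B): focus=B path=0 depth=1 children=['H', 'A'] left=[] right=['C'] parent=J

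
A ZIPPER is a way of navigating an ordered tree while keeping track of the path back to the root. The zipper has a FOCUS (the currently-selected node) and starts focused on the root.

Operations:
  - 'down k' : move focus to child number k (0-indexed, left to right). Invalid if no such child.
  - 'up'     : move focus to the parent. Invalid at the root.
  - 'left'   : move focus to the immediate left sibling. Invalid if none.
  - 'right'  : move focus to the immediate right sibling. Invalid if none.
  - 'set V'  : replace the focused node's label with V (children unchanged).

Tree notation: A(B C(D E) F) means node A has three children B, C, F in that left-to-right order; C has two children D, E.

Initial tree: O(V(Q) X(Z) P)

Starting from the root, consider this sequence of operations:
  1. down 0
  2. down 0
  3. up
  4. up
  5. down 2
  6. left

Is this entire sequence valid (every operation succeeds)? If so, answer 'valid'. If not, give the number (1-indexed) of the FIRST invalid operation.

Answer: valid

Derivation:
Step 1 (down 0): focus=V path=0 depth=1 children=['Q'] left=[] right=['X', 'P'] parent=O
Step 2 (down 0): focus=Q path=0/0 depth=2 children=[] left=[] right=[] parent=V
Step 3 (up): focus=V path=0 depth=1 children=['Q'] left=[] right=['X', 'P'] parent=O
Step 4 (up): focus=O path=root depth=0 children=['V', 'X', 'P'] (at root)
Step 5 (down 2): focus=P path=2 depth=1 children=[] left=['V', 'X'] right=[] parent=O
Step 6 (left): focus=X path=1 depth=1 children=['Z'] left=['V'] right=['P'] parent=O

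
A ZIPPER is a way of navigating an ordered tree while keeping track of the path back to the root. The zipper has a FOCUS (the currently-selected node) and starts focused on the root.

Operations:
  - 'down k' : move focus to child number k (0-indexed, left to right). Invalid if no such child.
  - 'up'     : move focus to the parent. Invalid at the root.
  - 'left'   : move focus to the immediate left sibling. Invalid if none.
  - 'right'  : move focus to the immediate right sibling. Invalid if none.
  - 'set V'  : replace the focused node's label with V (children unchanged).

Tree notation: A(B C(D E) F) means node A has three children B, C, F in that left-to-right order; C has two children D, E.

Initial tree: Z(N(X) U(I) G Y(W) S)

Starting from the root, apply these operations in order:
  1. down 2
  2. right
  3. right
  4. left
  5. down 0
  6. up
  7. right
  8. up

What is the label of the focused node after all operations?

Step 1 (down 2): focus=G path=2 depth=1 children=[] left=['N', 'U'] right=['Y', 'S'] parent=Z
Step 2 (right): focus=Y path=3 depth=1 children=['W'] left=['N', 'U', 'G'] right=['S'] parent=Z
Step 3 (right): focus=S path=4 depth=1 children=[] left=['N', 'U', 'G', 'Y'] right=[] parent=Z
Step 4 (left): focus=Y path=3 depth=1 children=['W'] left=['N', 'U', 'G'] right=['S'] parent=Z
Step 5 (down 0): focus=W path=3/0 depth=2 children=[] left=[] right=[] parent=Y
Step 6 (up): focus=Y path=3 depth=1 children=['W'] left=['N', 'U', 'G'] right=['S'] parent=Z
Step 7 (right): focus=S path=4 depth=1 children=[] left=['N', 'U', 'G', 'Y'] right=[] parent=Z
Step 8 (up): focus=Z path=root depth=0 children=['N', 'U', 'G', 'Y', 'S'] (at root)

Answer: Z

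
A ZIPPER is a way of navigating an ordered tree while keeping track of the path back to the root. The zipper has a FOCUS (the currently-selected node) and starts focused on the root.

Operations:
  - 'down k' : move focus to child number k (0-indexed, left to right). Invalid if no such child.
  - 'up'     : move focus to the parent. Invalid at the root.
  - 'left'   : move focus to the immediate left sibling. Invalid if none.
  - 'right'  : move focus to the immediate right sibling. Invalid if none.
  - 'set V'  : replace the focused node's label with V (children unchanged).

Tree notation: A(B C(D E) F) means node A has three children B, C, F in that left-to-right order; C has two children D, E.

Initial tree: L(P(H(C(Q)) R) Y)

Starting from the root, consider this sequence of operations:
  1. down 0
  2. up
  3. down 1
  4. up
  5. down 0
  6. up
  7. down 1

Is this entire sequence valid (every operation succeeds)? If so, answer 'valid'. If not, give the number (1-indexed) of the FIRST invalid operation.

Answer: valid

Derivation:
Step 1 (down 0): focus=P path=0 depth=1 children=['H', 'R'] left=[] right=['Y'] parent=L
Step 2 (up): focus=L path=root depth=0 children=['P', 'Y'] (at root)
Step 3 (down 1): focus=Y path=1 depth=1 children=[] left=['P'] right=[] parent=L
Step 4 (up): focus=L path=root depth=0 children=['P', 'Y'] (at root)
Step 5 (down 0): focus=P path=0 depth=1 children=['H', 'R'] left=[] right=['Y'] parent=L
Step 6 (up): focus=L path=root depth=0 children=['P', 'Y'] (at root)
Step 7 (down 1): focus=Y path=1 depth=1 children=[] left=['P'] right=[] parent=L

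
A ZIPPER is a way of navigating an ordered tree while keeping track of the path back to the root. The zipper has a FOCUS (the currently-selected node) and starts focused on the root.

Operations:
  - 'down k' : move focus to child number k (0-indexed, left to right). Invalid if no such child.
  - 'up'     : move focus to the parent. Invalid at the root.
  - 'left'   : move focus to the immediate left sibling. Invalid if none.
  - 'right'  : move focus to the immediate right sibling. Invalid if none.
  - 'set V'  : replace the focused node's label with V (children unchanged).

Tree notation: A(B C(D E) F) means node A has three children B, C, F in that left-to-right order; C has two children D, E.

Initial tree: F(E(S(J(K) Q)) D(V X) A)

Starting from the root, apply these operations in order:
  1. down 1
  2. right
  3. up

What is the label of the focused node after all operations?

Step 1 (down 1): focus=D path=1 depth=1 children=['V', 'X'] left=['E'] right=['A'] parent=F
Step 2 (right): focus=A path=2 depth=1 children=[] left=['E', 'D'] right=[] parent=F
Step 3 (up): focus=F path=root depth=0 children=['E', 'D', 'A'] (at root)

Answer: F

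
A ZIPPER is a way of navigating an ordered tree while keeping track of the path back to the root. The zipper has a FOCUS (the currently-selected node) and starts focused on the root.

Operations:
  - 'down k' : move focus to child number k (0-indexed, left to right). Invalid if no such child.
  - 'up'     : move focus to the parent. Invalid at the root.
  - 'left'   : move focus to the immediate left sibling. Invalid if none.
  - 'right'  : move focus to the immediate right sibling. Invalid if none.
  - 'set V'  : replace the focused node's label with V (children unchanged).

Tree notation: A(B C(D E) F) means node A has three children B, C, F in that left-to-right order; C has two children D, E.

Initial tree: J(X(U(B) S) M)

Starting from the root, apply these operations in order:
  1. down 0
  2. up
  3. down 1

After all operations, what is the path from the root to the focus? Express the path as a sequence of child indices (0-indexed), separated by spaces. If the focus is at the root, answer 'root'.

Answer: 1

Derivation:
Step 1 (down 0): focus=X path=0 depth=1 children=['U', 'S'] left=[] right=['M'] parent=J
Step 2 (up): focus=J path=root depth=0 children=['X', 'M'] (at root)
Step 3 (down 1): focus=M path=1 depth=1 children=[] left=['X'] right=[] parent=J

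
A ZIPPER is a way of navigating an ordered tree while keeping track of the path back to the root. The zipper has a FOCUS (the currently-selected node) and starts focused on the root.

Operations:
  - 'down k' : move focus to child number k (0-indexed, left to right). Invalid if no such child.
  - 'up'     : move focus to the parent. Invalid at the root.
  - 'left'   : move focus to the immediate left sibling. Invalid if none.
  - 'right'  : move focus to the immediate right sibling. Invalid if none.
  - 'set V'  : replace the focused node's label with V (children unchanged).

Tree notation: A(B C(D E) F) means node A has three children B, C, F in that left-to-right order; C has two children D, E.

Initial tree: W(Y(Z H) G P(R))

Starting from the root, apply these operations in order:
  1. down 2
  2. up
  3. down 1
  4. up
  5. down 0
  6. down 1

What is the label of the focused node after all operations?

Answer: H

Derivation:
Step 1 (down 2): focus=P path=2 depth=1 children=['R'] left=['Y', 'G'] right=[] parent=W
Step 2 (up): focus=W path=root depth=0 children=['Y', 'G', 'P'] (at root)
Step 3 (down 1): focus=G path=1 depth=1 children=[] left=['Y'] right=['P'] parent=W
Step 4 (up): focus=W path=root depth=0 children=['Y', 'G', 'P'] (at root)
Step 5 (down 0): focus=Y path=0 depth=1 children=['Z', 'H'] left=[] right=['G', 'P'] parent=W
Step 6 (down 1): focus=H path=0/1 depth=2 children=[] left=['Z'] right=[] parent=Y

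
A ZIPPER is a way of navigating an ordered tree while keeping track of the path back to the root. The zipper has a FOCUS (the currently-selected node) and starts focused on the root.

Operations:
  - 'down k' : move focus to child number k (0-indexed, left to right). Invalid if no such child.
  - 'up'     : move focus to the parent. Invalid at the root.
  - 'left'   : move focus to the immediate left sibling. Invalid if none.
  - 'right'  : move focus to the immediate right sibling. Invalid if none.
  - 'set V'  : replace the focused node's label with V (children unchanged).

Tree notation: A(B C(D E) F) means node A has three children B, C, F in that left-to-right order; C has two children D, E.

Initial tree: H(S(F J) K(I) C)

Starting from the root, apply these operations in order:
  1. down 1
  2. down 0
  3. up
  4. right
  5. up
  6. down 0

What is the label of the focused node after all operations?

Answer: S

Derivation:
Step 1 (down 1): focus=K path=1 depth=1 children=['I'] left=['S'] right=['C'] parent=H
Step 2 (down 0): focus=I path=1/0 depth=2 children=[] left=[] right=[] parent=K
Step 3 (up): focus=K path=1 depth=1 children=['I'] left=['S'] right=['C'] parent=H
Step 4 (right): focus=C path=2 depth=1 children=[] left=['S', 'K'] right=[] parent=H
Step 5 (up): focus=H path=root depth=0 children=['S', 'K', 'C'] (at root)
Step 6 (down 0): focus=S path=0 depth=1 children=['F', 'J'] left=[] right=['K', 'C'] parent=H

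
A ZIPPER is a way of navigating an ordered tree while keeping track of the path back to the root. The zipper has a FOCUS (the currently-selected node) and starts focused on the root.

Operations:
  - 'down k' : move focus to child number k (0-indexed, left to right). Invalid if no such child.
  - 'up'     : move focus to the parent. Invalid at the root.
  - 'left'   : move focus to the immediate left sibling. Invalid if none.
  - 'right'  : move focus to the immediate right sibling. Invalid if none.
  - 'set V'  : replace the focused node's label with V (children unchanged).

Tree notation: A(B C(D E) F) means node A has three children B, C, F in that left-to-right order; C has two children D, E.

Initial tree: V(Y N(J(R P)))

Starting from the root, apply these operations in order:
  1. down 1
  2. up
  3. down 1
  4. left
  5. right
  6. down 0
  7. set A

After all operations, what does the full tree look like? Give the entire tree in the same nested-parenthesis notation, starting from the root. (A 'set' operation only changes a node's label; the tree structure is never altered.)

Step 1 (down 1): focus=N path=1 depth=1 children=['J'] left=['Y'] right=[] parent=V
Step 2 (up): focus=V path=root depth=0 children=['Y', 'N'] (at root)
Step 3 (down 1): focus=N path=1 depth=1 children=['J'] left=['Y'] right=[] parent=V
Step 4 (left): focus=Y path=0 depth=1 children=[] left=[] right=['N'] parent=V
Step 5 (right): focus=N path=1 depth=1 children=['J'] left=['Y'] right=[] parent=V
Step 6 (down 0): focus=J path=1/0 depth=2 children=['R', 'P'] left=[] right=[] parent=N
Step 7 (set A): focus=A path=1/0 depth=2 children=['R', 'P'] left=[] right=[] parent=N

Answer: V(Y N(A(R P)))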